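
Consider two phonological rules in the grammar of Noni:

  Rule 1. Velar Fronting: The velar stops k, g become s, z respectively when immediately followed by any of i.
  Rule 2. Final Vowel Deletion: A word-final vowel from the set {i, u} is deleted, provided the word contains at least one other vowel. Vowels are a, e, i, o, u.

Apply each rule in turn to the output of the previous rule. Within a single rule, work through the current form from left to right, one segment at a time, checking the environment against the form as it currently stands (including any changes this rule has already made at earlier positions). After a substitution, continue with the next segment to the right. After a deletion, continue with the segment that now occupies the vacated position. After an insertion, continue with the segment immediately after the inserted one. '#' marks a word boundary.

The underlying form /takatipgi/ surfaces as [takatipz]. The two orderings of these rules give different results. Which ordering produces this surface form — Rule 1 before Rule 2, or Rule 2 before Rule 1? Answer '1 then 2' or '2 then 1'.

1 then 2

Order 1 then 2:
  1 Velar Fronting: [takatipgi] → [takatipzi]
  2 Final Vowel Deletion: [takatipzi] → [takatipz]
  result: [takatipz]
Order 2 then 1:
  2 Final Vowel Deletion: [takatipgi] → [takatipg]
  1 Velar Fronting: no change — [takatipg]
  result: [takatipg]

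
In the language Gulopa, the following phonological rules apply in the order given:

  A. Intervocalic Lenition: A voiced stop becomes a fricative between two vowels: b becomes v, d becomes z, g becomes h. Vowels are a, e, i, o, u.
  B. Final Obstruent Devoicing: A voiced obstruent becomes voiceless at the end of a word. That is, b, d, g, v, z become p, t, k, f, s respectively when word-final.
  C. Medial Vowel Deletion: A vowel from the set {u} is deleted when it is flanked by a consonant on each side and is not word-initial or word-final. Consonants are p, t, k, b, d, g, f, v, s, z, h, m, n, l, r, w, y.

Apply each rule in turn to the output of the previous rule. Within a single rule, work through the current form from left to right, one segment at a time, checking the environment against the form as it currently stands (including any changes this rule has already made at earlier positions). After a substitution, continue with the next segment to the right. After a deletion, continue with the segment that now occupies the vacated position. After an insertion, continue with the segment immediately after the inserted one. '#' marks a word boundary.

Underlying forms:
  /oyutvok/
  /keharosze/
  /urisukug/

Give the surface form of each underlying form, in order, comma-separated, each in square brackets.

[oytvok], [keharosze], [uriskk]

/oyutvok/:
  A Intervocalic Lenition: no change — [oyutvok]
  B Final Obstruent Devoicing: no change — [oyutvok]
  C Medial Vowel Deletion: [oyutvok] → [oytvok]
/keharosze/:
  A Intervocalic Lenition: no change — [keharosze]
  B Final Obstruent Devoicing: no change — [keharosze]
  C Medial Vowel Deletion: no change — [keharosze]
/urisukug/:
  A Intervocalic Lenition: no change — [urisukug]
  B Final Obstruent Devoicing: [urisukug] → [urisukuk]
  C Medial Vowel Deletion: [urisukuk] → [uriskk]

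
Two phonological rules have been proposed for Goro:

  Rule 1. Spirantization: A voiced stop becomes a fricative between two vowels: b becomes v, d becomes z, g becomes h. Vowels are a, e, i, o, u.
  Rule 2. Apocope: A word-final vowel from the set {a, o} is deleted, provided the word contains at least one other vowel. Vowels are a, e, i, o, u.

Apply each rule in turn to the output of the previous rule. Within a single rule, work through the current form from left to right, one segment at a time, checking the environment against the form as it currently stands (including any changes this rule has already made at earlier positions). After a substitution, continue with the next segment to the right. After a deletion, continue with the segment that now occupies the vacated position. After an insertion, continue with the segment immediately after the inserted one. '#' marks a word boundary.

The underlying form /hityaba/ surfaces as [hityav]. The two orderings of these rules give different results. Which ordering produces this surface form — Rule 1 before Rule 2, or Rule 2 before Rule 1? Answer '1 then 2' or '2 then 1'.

1 then 2

Order 1 then 2:
  1 Spirantization: [hityaba] → [hityava]
  2 Apocope: [hityava] → [hityav]
  result: [hityav]
Order 2 then 1:
  2 Apocope: [hityaba] → [hityab]
  1 Spirantization: no change — [hityab]
  result: [hityab]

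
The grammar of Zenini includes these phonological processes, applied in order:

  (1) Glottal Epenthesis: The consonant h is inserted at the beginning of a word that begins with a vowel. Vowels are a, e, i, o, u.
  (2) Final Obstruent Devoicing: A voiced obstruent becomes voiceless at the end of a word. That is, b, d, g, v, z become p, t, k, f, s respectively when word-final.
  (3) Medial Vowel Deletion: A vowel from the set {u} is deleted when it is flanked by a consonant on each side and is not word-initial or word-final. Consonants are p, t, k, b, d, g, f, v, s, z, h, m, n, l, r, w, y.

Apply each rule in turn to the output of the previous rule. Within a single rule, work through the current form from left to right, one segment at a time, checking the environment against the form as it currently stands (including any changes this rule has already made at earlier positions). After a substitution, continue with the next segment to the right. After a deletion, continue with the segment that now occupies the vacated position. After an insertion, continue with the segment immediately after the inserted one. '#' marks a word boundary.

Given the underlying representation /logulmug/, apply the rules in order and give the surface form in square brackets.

[loglmk]

(1) Glottal Epenthesis: no change — [logulmug]
(2) Final Obstruent Devoicing: [logulmug] → [logulmuk]
(3) Medial Vowel Deletion: [logulmuk] → [loglmk]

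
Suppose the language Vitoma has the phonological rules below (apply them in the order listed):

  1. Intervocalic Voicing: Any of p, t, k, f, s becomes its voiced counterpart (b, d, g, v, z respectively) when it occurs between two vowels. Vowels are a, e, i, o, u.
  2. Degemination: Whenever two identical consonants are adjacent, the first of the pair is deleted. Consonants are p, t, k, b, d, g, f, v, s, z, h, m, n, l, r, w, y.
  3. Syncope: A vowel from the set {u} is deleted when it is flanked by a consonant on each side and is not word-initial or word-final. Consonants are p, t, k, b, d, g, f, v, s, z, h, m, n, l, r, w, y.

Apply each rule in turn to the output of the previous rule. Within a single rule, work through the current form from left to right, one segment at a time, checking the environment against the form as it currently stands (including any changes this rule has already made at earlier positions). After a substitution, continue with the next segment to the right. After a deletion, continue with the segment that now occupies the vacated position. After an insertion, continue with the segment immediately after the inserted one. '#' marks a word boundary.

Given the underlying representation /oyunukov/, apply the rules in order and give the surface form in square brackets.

[oyngov]

1 Intervocalic Voicing: [oyunukov] → [oyunugov]
2 Degemination: no change — [oyunugov]
3 Syncope: [oyunugov] → [oyngov]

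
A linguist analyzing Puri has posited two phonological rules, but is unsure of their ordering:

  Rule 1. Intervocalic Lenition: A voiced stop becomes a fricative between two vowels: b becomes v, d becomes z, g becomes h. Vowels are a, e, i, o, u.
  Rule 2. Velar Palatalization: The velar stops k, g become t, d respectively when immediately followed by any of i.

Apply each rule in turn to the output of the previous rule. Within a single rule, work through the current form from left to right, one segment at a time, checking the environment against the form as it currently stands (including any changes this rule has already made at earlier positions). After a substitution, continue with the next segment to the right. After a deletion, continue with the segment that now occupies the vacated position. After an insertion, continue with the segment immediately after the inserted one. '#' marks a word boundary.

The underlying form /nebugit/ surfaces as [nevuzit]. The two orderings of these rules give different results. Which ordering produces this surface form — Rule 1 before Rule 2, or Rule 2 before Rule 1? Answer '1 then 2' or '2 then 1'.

2 then 1

Order 1 then 2:
  1 Intervocalic Lenition: [nebugit] → [nevuhit]
  2 Velar Palatalization: no change — [nevuhit]
  result: [nevuhit]
Order 2 then 1:
  2 Velar Palatalization: [nebugit] → [nebudit]
  1 Intervocalic Lenition: [nebudit] → [nevuzit]
  result: [nevuzit]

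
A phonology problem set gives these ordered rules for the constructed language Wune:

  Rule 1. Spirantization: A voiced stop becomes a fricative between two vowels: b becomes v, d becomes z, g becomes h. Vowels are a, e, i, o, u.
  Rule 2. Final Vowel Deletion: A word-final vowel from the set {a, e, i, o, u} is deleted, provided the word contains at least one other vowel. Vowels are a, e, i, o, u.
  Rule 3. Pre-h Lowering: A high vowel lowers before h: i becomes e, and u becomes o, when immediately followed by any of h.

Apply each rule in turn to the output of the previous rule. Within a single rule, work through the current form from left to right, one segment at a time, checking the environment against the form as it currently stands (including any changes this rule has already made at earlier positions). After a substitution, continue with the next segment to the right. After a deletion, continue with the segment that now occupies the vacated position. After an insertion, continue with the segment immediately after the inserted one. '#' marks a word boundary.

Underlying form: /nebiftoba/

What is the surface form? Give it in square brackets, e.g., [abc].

[neviftov]

Rule 1 Spirantization: [nebiftoba] → [neviftova]
Rule 2 Final Vowel Deletion: [neviftova] → [neviftov]
Rule 3 Pre-h Lowering: no change — [neviftov]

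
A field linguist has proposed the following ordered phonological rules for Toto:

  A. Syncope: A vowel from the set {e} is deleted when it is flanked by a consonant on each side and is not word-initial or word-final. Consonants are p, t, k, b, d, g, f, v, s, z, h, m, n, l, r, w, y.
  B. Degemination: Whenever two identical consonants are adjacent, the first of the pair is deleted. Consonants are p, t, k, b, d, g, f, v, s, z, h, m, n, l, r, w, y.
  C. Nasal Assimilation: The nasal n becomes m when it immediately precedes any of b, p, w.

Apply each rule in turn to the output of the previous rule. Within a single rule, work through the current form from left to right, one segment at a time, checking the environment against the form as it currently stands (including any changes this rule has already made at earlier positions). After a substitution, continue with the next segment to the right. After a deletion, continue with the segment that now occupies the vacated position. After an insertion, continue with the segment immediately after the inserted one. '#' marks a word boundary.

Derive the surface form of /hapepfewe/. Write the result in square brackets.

A Syncope: [hapepfewe] → [happfwe]
B Degemination: [happfwe] → [hapfwe]
C Nasal Assimilation: no change — [hapfwe]

[hapfwe]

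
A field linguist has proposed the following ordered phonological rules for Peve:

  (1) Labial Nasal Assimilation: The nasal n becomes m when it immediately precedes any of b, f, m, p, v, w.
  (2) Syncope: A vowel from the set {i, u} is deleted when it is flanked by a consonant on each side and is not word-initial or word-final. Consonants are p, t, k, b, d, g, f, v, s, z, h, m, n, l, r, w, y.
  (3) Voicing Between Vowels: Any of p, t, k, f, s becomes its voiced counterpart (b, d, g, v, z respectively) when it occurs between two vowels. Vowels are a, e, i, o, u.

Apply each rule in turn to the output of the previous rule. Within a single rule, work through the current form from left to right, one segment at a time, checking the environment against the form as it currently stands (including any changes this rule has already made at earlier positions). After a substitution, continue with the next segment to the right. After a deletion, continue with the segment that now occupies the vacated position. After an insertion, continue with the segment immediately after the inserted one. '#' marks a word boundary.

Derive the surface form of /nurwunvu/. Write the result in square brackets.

[nrwmvu]

(1) Labial Nasal Assimilation: [nurwunvu] → [nurwumvu]
(2) Syncope: [nurwumvu] → [nrwmvu]
(3) Voicing Between Vowels: no change — [nrwmvu]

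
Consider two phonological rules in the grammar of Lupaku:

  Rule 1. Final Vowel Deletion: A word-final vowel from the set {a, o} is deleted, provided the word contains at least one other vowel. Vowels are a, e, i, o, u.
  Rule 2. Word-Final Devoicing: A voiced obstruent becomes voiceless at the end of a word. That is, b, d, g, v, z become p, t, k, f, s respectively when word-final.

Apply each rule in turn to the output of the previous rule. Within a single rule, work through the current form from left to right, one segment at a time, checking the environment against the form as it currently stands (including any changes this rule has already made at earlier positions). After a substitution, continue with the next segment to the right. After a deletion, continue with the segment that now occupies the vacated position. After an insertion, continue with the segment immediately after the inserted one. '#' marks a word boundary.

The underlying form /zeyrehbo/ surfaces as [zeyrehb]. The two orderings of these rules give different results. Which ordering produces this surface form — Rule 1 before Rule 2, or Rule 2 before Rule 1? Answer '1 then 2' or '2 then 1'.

Order 1 then 2:
  1 Final Vowel Deletion: [zeyrehbo] → [zeyrehb]
  2 Word-Final Devoicing: [zeyrehb] → [zeyrehp]
  result: [zeyrehp]
Order 2 then 1:
  2 Word-Final Devoicing: no change — [zeyrehbo]
  1 Final Vowel Deletion: [zeyrehbo] → [zeyrehb]
  result: [zeyrehb]

2 then 1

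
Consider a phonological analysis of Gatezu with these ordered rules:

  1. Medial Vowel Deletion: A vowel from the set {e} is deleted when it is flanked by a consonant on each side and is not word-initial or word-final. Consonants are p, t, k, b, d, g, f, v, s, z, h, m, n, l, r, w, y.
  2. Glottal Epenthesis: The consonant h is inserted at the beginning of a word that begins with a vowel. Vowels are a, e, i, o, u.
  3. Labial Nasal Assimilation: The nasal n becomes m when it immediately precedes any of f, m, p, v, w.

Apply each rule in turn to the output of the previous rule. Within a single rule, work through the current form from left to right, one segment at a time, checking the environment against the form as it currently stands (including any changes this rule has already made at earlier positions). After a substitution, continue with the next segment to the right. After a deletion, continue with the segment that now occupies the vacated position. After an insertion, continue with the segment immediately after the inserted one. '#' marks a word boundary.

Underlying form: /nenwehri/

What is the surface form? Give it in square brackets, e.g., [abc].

[nmwhri]

1 Medial Vowel Deletion: [nenwehri] → [nnwhri]
2 Glottal Epenthesis: no change — [nnwhri]
3 Labial Nasal Assimilation: [nnwhri] → [nmwhri]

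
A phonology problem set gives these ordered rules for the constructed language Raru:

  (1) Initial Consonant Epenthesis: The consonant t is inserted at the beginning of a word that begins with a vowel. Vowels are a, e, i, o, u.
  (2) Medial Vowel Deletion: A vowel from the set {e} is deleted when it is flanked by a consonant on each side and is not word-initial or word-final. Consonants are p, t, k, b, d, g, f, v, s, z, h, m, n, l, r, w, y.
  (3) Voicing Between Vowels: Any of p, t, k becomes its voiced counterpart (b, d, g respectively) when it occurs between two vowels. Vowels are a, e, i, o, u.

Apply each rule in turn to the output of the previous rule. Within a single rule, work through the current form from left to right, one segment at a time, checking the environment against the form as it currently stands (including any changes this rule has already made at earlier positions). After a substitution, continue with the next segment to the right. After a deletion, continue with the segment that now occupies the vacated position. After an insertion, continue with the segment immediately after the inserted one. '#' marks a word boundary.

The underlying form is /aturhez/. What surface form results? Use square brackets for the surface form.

(1) Initial Consonant Epenthesis: [aturhez] → [taturhez]
(2) Medial Vowel Deletion: [taturhez] → [taturhz]
(3) Voicing Between Vowels: [taturhz] → [tadurhz]

[tadurhz]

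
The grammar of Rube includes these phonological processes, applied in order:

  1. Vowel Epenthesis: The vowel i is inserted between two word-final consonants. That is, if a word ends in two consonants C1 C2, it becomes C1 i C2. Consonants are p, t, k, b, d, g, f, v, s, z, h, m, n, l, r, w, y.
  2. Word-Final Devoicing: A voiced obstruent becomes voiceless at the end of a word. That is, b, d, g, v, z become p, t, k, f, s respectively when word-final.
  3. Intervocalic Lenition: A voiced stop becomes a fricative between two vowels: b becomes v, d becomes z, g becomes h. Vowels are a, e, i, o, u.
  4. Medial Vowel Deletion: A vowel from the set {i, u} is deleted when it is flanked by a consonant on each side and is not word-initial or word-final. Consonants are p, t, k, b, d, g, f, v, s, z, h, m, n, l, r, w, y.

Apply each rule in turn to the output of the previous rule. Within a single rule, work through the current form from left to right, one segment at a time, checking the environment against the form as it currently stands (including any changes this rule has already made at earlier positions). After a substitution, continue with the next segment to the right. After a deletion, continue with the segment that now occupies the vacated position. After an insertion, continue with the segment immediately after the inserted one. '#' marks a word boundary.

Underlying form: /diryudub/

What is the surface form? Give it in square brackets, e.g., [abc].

[dryzp]

1 Vowel Epenthesis: no change — [diryudub]
2 Word-Final Devoicing: [diryudub] → [diryudup]
3 Intervocalic Lenition: [diryudup] → [diryuzup]
4 Medial Vowel Deletion: [diryuzup] → [dryzp]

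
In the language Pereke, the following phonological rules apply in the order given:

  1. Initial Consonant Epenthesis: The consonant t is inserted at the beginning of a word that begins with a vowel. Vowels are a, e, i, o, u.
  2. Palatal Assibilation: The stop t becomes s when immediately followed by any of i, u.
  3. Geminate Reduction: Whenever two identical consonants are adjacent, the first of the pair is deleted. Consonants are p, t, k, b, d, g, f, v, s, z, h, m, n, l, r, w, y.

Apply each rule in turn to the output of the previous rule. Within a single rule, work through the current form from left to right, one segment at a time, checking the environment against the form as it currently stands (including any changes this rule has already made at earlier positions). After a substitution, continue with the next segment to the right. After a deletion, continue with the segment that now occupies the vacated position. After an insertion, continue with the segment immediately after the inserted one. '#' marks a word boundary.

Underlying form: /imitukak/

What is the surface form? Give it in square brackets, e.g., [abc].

[simisukak]

1 Initial Consonant Epenthesis: [imitukak] → [timitukak]
2 Palatal Assibilation: [timitukak] → [simisukak]
3 Geminate Reduction: no change — [simisukak]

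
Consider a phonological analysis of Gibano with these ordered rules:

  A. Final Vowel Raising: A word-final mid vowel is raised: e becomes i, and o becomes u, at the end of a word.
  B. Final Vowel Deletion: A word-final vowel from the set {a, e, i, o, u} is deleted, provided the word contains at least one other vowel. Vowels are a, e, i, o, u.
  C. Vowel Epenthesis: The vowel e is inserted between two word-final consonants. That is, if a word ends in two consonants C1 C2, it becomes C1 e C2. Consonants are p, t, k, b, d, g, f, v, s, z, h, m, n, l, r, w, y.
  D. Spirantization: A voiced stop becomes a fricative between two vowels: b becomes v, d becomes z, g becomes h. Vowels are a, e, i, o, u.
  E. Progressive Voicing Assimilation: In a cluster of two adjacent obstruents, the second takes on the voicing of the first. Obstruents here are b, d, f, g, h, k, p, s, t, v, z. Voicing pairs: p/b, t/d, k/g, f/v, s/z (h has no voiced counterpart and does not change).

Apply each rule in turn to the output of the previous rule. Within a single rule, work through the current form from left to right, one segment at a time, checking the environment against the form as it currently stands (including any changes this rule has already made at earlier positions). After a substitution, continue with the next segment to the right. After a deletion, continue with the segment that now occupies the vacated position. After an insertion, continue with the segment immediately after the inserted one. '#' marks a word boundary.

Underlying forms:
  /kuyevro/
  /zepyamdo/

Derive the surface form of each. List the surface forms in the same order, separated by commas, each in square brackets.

[kuyever], [zepyamed]

/kuyevro/:
  A Final Vowel Raising: [kuyevro] → [kuyevru]
  B Final Vowel Deletion: [kuyevru] → [kuyevr]
  C Vowel Epenthesis: [kuyevr] → [kuyever]
  D Spirantization: no change — [kuyever]
  E Progressive Voicing Assimilation: no change — [kuyever]
/zepyamdo/:
  A Final Vowel Raising: [zepyamdo] → [zepyamdu]
  B Final Vowel Deletion: [zepyamdu] → [zepyamd]
  C Vowel Epenthesis: [zepyamd] → [zepyamed]
  D Spirantization: no change — [zepyamed]
  E Progressive Voicing Assimilation: no change — [zepyamed]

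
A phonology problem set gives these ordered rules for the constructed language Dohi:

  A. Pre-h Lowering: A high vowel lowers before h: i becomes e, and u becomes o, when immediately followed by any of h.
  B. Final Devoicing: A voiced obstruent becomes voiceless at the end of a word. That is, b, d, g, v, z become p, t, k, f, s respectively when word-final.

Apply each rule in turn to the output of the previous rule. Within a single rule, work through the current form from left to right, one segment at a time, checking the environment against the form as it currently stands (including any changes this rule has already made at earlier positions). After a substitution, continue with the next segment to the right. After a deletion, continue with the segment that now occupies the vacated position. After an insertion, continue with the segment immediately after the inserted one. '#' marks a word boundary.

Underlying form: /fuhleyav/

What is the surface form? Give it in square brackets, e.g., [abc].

A Pre-h Lowering: [fuhleyav] → [fohleyav]
B Final Devoicing: [fohleyav] → [fohleyaf]

[fohleyaf]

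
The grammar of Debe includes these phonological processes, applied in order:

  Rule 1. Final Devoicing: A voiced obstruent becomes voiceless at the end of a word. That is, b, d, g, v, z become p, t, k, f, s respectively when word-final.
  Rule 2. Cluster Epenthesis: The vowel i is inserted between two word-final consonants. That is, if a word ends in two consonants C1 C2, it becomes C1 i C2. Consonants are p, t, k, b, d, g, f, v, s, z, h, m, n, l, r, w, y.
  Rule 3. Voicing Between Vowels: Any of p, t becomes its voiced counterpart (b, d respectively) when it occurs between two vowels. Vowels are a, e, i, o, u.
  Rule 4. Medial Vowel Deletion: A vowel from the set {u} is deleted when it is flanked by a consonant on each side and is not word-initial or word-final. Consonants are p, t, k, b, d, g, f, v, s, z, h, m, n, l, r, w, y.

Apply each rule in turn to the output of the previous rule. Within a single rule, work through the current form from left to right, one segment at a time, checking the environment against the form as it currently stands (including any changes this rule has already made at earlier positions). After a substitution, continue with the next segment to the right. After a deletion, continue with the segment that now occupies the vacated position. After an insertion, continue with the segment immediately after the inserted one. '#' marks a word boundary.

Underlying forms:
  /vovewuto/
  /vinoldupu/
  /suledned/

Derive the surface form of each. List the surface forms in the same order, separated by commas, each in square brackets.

[vovewdo], [vinoldbu], [slednet]

/vovewuto/:
  Rule 1 Final Devoicing: no change — [vovewuto]
  Rule 2 Cluster Epenthesis: no change — [vovewuto]
  Rule 3 Voicing Between Vowels: [vovewuto] → [vovewudo]
  Rule 4 Medial Vowel Deletion: [vovewudo] → [vovewdo]
/vinoldupu/:
  Rule 1 Final Devoicing: no change — [vinoldupu]
  Rule 2 Cluster Epenthesis: no change — [vinoldupu]
  Rule 3 Voicing Between Vowels: [vinoldupu] → [vinoldubu]
  Rule 4 Medial Vowel Deletion: [vinoldubu] → [vinoldbu]
/suledned/:
  Rule 1 Final Devoicing: [suledned] → [sulednet]
  Rule 2 Cluster Epenthesis: no change — [sulednet]
  Rule 3 Voicing Between Vowels: no change — [sulednet]
  Rule 4 Medial Vowel Deletion: [sulednet] → [slednet]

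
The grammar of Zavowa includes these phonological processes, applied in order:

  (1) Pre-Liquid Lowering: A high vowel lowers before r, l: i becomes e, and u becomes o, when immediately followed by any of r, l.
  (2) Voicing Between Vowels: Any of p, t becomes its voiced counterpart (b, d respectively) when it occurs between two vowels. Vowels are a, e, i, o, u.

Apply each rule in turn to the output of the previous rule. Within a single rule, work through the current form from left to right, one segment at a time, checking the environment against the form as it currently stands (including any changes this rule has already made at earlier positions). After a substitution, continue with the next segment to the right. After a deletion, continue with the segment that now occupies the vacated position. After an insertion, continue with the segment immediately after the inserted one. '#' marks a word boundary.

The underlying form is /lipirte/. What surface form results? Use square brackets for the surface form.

(1) Pre-Liquid Lowering: [lipirte] → [liperte]
(2) Voicing Between Vowels: [liperte] → [liberte]

[liberte]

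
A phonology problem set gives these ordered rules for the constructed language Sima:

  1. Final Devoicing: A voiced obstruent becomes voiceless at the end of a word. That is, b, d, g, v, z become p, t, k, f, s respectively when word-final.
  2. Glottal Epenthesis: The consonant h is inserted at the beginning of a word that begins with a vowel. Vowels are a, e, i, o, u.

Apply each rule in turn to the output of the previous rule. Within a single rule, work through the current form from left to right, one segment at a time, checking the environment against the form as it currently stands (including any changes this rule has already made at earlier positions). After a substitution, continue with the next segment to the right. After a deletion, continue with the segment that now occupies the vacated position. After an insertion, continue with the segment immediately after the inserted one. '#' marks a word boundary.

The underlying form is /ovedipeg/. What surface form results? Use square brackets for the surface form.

1 Final Devoicing: [ovedipeg] → [ovedipek]
2 Glottal Epenthesis: [ovedipek] → [hovedipek]

[hovedipek]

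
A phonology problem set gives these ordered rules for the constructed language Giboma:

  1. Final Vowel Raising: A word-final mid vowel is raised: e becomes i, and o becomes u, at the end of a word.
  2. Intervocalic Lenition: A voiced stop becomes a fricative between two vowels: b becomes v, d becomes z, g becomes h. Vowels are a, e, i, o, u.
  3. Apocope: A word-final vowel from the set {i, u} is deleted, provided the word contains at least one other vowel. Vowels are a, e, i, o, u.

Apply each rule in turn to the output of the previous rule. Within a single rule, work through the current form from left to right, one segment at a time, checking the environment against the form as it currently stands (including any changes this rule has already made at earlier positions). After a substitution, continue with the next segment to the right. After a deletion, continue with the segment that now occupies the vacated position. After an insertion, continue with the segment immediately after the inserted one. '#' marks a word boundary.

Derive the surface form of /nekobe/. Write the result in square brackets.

[nekov]

1 Final Vowel Raising: [nekobe] → [nekobi]
2 Intervocalic Lenition: [nekobi] → [nekovi]
3 Apocope: [nekovi] → [nekov]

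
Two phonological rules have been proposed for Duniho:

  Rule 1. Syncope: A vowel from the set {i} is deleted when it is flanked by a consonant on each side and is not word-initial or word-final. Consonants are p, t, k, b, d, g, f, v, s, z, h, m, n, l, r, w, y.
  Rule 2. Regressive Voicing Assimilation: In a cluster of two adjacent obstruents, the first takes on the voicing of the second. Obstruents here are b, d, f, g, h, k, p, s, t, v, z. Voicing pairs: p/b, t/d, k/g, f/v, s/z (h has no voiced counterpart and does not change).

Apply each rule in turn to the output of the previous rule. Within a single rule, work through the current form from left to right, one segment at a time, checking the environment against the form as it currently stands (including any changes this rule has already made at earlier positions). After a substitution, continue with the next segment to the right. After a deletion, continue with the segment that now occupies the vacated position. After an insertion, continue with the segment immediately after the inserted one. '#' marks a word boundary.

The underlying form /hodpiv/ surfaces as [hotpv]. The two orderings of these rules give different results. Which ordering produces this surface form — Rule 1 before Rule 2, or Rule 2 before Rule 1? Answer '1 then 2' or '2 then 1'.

Order 1 then 2:
  1 Syncope: [hodpiv] → [hodpv]
  2 Regressive Voicing Assimilation: [hodpv] → [hotbv]
  result: [hotbv]
Order 2 then 1:
  2 Regressive Voicing Assimilation: [hodpiv] → [hotpiv]
  1 Syncope: [hotpiv] → [hotpv]
  result: [hotpv]

2 then 1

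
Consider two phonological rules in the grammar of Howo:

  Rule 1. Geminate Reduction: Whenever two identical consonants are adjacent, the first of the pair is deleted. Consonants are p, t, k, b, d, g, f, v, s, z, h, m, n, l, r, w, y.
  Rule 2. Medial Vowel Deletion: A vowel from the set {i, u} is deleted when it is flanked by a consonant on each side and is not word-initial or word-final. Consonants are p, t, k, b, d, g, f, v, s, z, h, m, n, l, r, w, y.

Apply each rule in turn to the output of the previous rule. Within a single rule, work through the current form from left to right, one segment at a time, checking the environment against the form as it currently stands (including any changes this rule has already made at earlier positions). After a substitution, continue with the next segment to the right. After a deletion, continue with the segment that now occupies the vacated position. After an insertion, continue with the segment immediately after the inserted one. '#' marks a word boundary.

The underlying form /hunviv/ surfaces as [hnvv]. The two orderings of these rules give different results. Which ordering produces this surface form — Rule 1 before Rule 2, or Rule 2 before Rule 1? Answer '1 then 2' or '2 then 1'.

Order 1 then 2:
  1 Geminate Reduction: no change — [hunviv]
  2 Medial Vowel Deletion: [hunviv] → [hnvv]
  result: [hnvv]
Order 2 then 1:
  2 Medial Vowel Deletion: [hunviv] → [hnvv]
  1 Geminate Reduction: [hnvv] → [hnv]
  result: [hnv]

1 then 2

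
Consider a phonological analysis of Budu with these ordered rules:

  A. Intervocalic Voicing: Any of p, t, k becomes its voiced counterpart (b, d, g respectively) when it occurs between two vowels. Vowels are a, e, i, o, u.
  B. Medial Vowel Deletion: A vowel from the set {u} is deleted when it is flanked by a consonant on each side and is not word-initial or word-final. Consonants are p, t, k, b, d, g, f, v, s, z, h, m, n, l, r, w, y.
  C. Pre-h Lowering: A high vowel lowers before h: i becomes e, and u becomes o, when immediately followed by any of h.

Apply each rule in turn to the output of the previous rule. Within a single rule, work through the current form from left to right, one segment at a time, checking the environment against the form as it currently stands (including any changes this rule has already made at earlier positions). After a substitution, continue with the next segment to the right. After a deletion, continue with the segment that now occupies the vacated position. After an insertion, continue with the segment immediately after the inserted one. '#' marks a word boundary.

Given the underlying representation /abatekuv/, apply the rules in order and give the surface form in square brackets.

A Intervocalic Voicing: [abatekuv] → [abadeguv]
B Medial Vowel Deletion: [abadeguv] → [abadegv]
C Pre-h Lowering: no change — [abadegv]

[abadegv]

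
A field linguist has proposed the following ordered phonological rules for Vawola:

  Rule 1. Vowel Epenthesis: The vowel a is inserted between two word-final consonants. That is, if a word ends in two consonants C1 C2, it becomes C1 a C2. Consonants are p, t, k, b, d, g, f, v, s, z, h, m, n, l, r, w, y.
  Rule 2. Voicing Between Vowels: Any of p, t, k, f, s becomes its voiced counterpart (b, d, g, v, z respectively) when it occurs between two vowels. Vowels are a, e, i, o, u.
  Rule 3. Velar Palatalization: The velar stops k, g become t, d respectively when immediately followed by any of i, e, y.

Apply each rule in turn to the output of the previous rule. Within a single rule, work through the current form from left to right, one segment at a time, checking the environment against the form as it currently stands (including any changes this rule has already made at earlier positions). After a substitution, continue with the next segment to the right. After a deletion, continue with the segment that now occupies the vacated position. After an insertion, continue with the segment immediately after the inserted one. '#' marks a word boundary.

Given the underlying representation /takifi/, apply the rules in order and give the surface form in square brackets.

Rule 1 Vowel Epenthesis: no change — [takifi]
Rule 2 Voicing Between Vowels: [takifi] → [tagivi]
Rule 3 Velar Palatalization: [tagivi] → [tadivi]

[tadivi]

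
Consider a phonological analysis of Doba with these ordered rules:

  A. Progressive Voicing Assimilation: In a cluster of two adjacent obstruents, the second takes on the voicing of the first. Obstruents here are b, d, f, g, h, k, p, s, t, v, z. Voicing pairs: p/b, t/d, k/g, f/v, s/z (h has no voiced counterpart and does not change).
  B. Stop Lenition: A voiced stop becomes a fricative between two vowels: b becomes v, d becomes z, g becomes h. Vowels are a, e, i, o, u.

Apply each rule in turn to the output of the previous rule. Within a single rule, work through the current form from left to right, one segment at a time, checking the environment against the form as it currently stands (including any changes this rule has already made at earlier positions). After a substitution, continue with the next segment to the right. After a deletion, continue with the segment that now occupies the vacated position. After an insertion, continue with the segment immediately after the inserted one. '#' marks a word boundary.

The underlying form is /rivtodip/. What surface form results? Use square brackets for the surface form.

A Progressive Voicing Assimilation: [rivtodip] → [rivdodip]
B Stop Lenition: [rivdodip] → [rivdozip]

[rivdozip]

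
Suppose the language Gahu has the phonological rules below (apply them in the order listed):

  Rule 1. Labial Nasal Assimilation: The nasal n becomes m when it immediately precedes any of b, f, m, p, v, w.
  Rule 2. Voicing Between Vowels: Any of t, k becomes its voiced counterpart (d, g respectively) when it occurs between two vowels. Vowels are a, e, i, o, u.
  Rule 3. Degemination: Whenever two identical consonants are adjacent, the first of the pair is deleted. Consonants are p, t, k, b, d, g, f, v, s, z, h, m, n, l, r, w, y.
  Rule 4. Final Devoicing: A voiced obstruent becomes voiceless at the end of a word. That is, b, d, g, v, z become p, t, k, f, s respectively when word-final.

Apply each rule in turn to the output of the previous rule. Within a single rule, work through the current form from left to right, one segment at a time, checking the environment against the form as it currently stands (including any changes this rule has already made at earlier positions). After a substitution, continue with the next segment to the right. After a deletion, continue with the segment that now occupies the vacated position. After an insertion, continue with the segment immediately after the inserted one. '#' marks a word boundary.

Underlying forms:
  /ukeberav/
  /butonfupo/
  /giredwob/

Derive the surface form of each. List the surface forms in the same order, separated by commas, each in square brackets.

[ugeberaf], [budomfupo], [giredwop]

/ukeberav/:
  Rule 1 Labial Nasal Assimilation: no change — [ukeberav]
  Rule 2 Voicing Between Vowels: [ukeberav] → [ugeberav]
  Rule 3 Degemination: no change — [ugeberav]
  Rule 4 Final Devoicing: [ugeberav] → [ugeberaf]
/butonfupo/:
  Rule 1 Labial Nasal Assimilation: [butonfupo] → [butomfupo]
  Rule 2 Voicing Between Vowels: [butomfupo] → [budomfupo]
  Rule 3 Degemination: no change — [budomfupo]
  Rule 4 Final Devoicing: no change — [budomfupo]
/giredwob/:
  Rule 1 Labial Nasal Assimilation: no change — [giredwob]
  Rule 2 Voicing Between Vowels: no change — [giredwob]
  Rule 3 Degemination: no change — [giredwob]
  Rule 4 Final Devoicing: [giredwob] → [giredwop]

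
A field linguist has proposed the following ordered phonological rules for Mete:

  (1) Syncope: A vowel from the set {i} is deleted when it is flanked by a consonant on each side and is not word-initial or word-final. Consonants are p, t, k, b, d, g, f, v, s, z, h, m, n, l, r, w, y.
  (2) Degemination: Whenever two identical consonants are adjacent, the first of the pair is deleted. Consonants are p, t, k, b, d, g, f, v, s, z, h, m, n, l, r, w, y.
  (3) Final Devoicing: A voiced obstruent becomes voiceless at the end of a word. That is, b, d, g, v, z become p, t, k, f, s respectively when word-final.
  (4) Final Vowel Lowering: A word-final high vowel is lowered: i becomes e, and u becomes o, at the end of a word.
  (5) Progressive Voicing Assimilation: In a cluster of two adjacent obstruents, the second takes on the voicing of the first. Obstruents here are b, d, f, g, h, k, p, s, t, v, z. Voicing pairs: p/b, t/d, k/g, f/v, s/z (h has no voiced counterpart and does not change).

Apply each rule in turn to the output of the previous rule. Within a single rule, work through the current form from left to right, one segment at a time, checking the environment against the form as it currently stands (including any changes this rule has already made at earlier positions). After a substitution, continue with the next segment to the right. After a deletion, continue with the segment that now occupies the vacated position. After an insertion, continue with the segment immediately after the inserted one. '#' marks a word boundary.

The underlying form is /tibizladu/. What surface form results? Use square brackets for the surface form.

[tpslado]

(1) Syncope: [tibizladu] → [tbzladu]
(2) Degemination: no change — [tbzladu]
(3) Final Devoicing: no change — [tbzladu]
(4) Final Vowel Lowering: [tbzladu] → [tbzlado]
(5) Progressive Voicing Assimilation: [tbzlado] → [tpslado]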